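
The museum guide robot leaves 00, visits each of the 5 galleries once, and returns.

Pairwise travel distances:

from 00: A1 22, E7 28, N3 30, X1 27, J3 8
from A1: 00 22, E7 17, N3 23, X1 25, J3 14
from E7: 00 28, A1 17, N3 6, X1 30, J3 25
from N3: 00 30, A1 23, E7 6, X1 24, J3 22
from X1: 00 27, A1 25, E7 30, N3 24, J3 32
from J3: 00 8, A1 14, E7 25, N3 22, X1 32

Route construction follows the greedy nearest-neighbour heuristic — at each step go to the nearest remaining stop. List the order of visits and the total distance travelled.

From 00: distances to unvisited — J3=8, A1=22, X1=27, E7=28, N3=30. Nearest is J3 (8).
From J3: distances to unvisited — A1=14, N3=22, E7=25, X1=32. Nearest is A1 (14).
From A1: distances to unvisited — E7=17, N3=23, X1=25. Nearest is E7 (17).
From E7: distances to unvisited — N3=6, X1=30. Nearest is N3 (6).
From N3: distances to unvisited — X1=24. Nearest is X1 (24).
Return X1→00: 27.
Total = 8 + 14 + 17 + 6 + 24 + 27 = 96.

Nearest-neighbour total = 96; route 00 → J3 → A1 → E7 → N3 → X1 → 00.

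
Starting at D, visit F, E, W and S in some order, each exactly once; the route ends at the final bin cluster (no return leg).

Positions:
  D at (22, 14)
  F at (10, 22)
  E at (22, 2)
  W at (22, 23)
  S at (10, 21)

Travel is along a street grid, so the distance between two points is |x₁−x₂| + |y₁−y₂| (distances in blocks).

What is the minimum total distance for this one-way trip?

There are 4! = 24 possible orderings.
D - F - E - W - S: 20+32+21+14 = 87
D - F - E - S - W: 20+32+31+14 = 97
D - F - W - E - S: 20+13+21+31 = 85
D - F - W - S - E: 20+13+14+31 = 78
D - F - S - E - W: 20+1+31+21 = 73
D - F - S - W - E: 20+1+14+21 = 56
D - E - F - W - S: 12+32+13+14 = 71
D - E - F - S - W: 12+32+1+14 = 59
D - E - W - F - S: 12+21+13+1 = 47
D - E - W - S - F: 12+21+14+1 = 48
D - E - S - F - W: 12+31+1+13 = 57
D - E - S - W - F: 12+31+14+13 = 70
D - W - F - E - S: 9+13+32+31 = 85
D - W - F - S - E: 9+13+1+31 = 54
… (10 more)
The minimum is 47.
One shortest path: D → E → W → F → S.

Shortest open route: 47 blocks.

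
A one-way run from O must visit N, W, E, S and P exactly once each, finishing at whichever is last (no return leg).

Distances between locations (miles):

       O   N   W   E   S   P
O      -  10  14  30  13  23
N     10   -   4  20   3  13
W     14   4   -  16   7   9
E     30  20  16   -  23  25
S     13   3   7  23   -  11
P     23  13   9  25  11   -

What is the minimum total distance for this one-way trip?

There are 5! = 120 possible orderings.
O - N - W - E - S - P: 10+4+16+23+11 = 64
O - N - W - E - P - S: 10+4+16+25+11 = 66
O - N - W - S - E - P: 10+4+7+23+25 = 69
O - N - W - S - P - E: 10+4+7+11+25 = 57
O - N - W - P - E - S: 10+4+9+25+23 = 71
O - N - W - P - S - E: 10+4+9+11+23 = 57
O - N - E - W - S - P: 10+20+16+7+11 = 64
O - N - E - W - P - S: 10+20+16+9+11 = 66
O - N - E - S - W - P: 10+20+23+7+9 = 69
O - N - E - S - P - W: 10+20+23+11+9 = 73
O - N - E - P - W - S: 10+20+25+9+7 = 71
O - N - E - P - S - W: 10+20+25+11+7 = 73
O - N - S - W - E - P: 10+3+7+16+25 = 61
O - N - S - W - P - E: 10+3+7+9+25 = 54
… (106 more)
O - N - S - P - W - E: 10+3+11+9+16 = 49  ← best
The minimum is 49.
One shortest path: O → N → S → P → W → E.

49 miles — the minimum one-way total.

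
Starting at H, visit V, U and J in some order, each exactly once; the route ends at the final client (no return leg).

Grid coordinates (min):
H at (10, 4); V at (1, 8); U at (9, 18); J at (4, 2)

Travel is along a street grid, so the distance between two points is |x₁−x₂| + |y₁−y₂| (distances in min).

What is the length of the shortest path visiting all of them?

Minimum one-way distance = 35 min.

There are 3! = 6 possible orderings.
H→V→U→J: 13+18+21 = 52
H→V→J→U: 13+9+21 = 43
H→U→V→J: 15+18+9 = 42
H→U→J→V: 15+21+9 = 45
H→J→V→U: 8+9+18 = 35
H→J→U→V: 8+21+18 = 47
The minimum is 35.
One shortest path: H → J → V → U.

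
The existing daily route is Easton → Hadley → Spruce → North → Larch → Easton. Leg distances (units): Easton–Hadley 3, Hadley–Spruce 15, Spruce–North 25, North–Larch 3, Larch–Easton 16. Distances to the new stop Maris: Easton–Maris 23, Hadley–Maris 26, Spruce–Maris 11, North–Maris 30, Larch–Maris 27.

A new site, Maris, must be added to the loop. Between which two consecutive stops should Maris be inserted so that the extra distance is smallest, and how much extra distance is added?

Adding 16 by placing Maris on the Spruce–North leg.

Insertion cost between consecutive stops i–j is d(i,Maris) + d(Maris,j) − d(i,j):
  between Easton and Hadley: 23 + 26 − 3 = 46
  between Hadley and Spruce: 26 + 11 − 15 = 22
  between Spruce and North: 11 + 30 − 25 = 16
  between North and Larch: 30 + 27 − 3 = 54
  between Larch and Easton: 27 + 23 − 16 = 34
Cheapest insertion is between Spruce and North, adding 16.
New total = 62 + 16 = 78.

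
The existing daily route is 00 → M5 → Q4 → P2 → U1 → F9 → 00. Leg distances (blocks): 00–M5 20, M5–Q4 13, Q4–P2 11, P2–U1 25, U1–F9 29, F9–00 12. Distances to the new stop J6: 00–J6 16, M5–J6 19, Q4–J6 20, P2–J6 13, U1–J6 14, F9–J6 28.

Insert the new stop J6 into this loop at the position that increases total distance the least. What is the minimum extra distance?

Minimum extra distance: 2 blocks, inserting J6 between P2 and U1.

Insertion cost between consecutive stops i–j is d(i,J6) + d(J6,j) − d(i,j):
  between 00 and M5: 16 + 19 − 20 = 15
  between M5 and Q4: 19 + 20 − 13 = 26
  between Q4 and P2: 20 + 13 − 11 = 22
  between P2 and U1: 13 + 14 − 25 = 2
  between U1 and F9: 14 + 28 − 29 = 13
  between F9 and 00: 28 + 16 − 12 = 32
Cheapest insertion is between P2 and U1, adding 2.
New total = 110 + 2 = 112.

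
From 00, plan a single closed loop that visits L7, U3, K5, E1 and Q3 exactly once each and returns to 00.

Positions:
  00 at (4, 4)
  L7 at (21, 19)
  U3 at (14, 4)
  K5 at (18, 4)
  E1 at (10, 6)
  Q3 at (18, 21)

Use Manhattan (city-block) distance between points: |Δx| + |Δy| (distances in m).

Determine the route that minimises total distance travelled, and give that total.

68 m — the shortest possible round trip.

00→L7→U3→K5→E1→Q3→00: 32+22+4+10+23+31 = 122
00→L7→U3→K5→Q3→E1→00: 32+22+4+17+23+8 = 106
00→L7→U3→E1→K5→Q3→00: 32+22+6+10+17+31 = 118
00→L7→U3→E1→Q3→K5→00: 32+22+6+23+17+14 = 114
00→L7→U3→Q3→K5→E1→00: 32+22+21+17+10+8 = 110
00→L7→U3→Q3→E1→K5→00: 32+22+21+23+10+14 = 122
00→L7→K5→U3→E1→Q3→00: 32+18+4+6+23+31 = 114
00→L7→K5→U3→Q3→E1→00: 32+18+4+21+23+8 = 106
00→L7→K5→E1→U3→Q3→00: 32+18+10+6+21+31 = 118
00→L7→K5→E1→Q3→U3→00: 32+18+10+23+21+10 = 114
00→L7→K5→Q3→U3→E1→00: 32+18+17+21+6+8 = 102
00→L7→K5→Q3→E1→U3→00: 32+18+17+23+6+10 = 106
00→L7→E1→U3→K5→Q3→00: 32+24+6+4+17+31 = 114
00→L7→E1→U3→Q3→K5→00: 32+24+6+21+17+14 = 114
… (46 more)
00→U3→K5→L7→Q3→E1→00: 10+4+18+5+23+8 = 68  ← best
The minimum is 68.
One optimal route: 00 → U3 → K5 → L7 → Q3 → E1 → 00 (or its reverse).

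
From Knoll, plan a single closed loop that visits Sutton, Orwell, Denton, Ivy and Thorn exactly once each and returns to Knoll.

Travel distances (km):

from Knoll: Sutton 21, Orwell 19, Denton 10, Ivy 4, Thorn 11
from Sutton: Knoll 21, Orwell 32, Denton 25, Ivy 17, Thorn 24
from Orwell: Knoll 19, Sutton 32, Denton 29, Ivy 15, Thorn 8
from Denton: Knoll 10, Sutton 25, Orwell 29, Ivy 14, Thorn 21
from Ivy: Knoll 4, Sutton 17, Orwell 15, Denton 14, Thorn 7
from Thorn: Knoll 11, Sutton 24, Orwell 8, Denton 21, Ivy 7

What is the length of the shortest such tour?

Shortest round trip = 86 km.

There are 60 distinct closed tours to check (reversals are equivalent).
Knoll-Sutton-Orwell-Denton-Ivy-Thorn-Knoll: 21+32+29+14+7+11 = 114
Knoll-Sutton-Orwell-Denton-Thorn-Ivy-Knoll: 21+32+29+21+7+4 = 114
Knoll-Sutton-Orwell-Ivy-Denton-Thorn-Knoll: 21+32+15+14+21+11 = 114
Knoll-Sutton-Orwell-Ivy-Thorn-Denton-Knoll: 21+32+15+7+21+10 = 106
Knoll-Sutton-Orwell-Thorn-Denton-Ivy-Knoll: 21+32+8+21+14+4 = 100
Knoll-Sutton-Orwell-Thorn-Ivy-Denton-Knoll: 21+32+8+7+14+10 = 92
Knoll-Sutton-Denton-Orwell-Ivy-Thorn-Knoll: 21+25+29+15+7+11 = 108
Knoll-Sutton-Denton-Orwell-Thorn-Ivy-Knoll: 21+25+29+8+7+4 = 94
Knoll-Sutton-Denton-Ivy-Orwell-Thorn-Knoll: 21+25+14+15+8+11 = 94
Knoll-Sutton-Denton-Ivy-Thorn-Orwell-Knoll: 21+25+14+7+8+19 = 94
Knoll-Sutton-Denton-Thorn-Orwell-Ivy-Knoll: 21+25+21+8+15+4 = 94
Knoll-Sutton-Denton-Thorn-Ivy-Orwell-Knoll: 21+25+21+7+15+19 = 108
Knoll-Sutton-Ivy-Orwell-Denton-Thorn-Knoll: 21+17+15+29+21+11 = 114
Knoll-Sutton-Ivy-Orwell-Thorn-Denton-Knoll: 21+17+15+8+21+10 = 92
… (46 more)
Knoll-Orwell-Thorn-Ivy-Sutton-Denton-Knoll: 19+8+7+17+25+10 = 86  ← best
The minimum is 86.
One optimal route: Knoll → Orwell → Thorn → Ivy → Sutton → Denton → Knoll (or its reverse).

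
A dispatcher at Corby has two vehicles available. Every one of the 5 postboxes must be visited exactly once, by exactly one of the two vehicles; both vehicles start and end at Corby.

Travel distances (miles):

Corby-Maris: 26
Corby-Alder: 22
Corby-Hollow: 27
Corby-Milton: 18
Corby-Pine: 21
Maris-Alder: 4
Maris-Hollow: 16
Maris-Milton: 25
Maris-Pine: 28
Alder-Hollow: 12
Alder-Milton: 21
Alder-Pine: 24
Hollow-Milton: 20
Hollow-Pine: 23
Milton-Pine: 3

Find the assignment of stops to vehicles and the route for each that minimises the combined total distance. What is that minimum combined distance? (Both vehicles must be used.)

111 miles — the smallest possible combined total.

There are 2^4 − 1 = 15 ways to divide the 5 stops into two non-empty groups. For each, the best each vehicle can do is its own shortest tour through its group:
  {Maris} + {Alder, Hollow, Milton, Pine}: 52 + 78 = 130
  {Alder} + {Maris, Hollow, Milton, Pine}: 44 + 86 = 130
  {Maris, Alder} + {Hollow, Milton, Pine}: 52 + 71 = 123
  {Hollow} + {Maris, Alder, Milton, Pine}: 54 + 75 = 129
  {Maris, Hollow} + {Alder, Milton, Pine}: 69 + 67 = 136
  {Alder, Hollow} + {Maris, Milton, Pine}: 61 + 75 = 136
  … (15 splits in total)
  {Maris, Alder, Hollow} + {Milton, Pine}: 69 + 42 = 111  ← best
Best: vehicle 1 Corby → Maris → Alder → Hollow → Corby = 69; vehicle 2 Corby → Milton → Pine → Corby = 42; combined 111.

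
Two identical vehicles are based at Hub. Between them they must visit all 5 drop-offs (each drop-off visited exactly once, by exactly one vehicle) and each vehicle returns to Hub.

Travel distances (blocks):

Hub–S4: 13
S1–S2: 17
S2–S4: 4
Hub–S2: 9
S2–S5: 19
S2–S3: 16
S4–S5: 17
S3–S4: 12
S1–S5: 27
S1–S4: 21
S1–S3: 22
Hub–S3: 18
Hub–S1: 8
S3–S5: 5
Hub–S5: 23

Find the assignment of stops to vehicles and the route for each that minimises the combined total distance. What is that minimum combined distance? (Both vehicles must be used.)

69 blocks — the smallest possible combined total.

Check every non-empty split of the stops between the two vehicles; for each half take its own optimal tour:
  {S1} + {S2, S3, S4, S5}: 16 + 53 = 69
  {S2} + {S1, S3, S4, S5}: 18 + 65 = 83
  {S1, S2} + {S3, S4, S5}: 34 + 53 = 87
  {S3} + {S1, S2, S4, S5}: 36 + 65 = 101
  {S1, S3} + {S2, S4, S5}: 48 + 53 = 101
  {S2, S3} + {S1, S4, S5}: 43 + 65 = 108
  … (15 splits in total)
Best: vehicle 1 Hub → S1 → Hub = 16; vehicle 2 Hub → S2 → S4 → S3 → S5 → Hub = 53; combined 69.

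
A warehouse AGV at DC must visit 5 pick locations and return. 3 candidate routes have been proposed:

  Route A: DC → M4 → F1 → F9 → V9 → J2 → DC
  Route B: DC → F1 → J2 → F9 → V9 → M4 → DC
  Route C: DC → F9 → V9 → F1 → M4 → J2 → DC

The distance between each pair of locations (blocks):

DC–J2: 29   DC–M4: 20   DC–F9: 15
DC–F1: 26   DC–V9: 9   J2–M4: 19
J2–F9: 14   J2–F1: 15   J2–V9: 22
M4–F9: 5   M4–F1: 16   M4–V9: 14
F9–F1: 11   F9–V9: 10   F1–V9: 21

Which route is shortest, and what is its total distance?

Route A: 20 + 16 + 11 + 10 + 22 + 29 = 108
Route B: 26 + 15 + 14 + 10 + 14 + 20 = 99
Route C: 15 + 10 + 21 + 16 + 19 + 29 = 110

99 blocks — Route B is the shortest.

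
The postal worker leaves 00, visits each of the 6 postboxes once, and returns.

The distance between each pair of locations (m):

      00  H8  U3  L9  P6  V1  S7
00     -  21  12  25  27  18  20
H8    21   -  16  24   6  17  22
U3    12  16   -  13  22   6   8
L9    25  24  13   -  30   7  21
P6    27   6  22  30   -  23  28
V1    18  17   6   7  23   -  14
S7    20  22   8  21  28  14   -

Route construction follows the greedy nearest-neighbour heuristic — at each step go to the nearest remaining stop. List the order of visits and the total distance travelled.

From 00: distances to unvisited — U3=12, V1=18, S7=20, H8=21, L9=25, P6=27. Nearest is U3 (12).
From U3: distances to unvisited — V1=6, S7=8, L9=13, H8=16, P6=22. Nearest is V1 (6).
From V1: distances to unvisited — L9=7, S7=14, H8=17, P6=23. Nearest is L9 (7).
From L9: distances to unvisited — S7=21, H8=24, P6=30. Nearest is S7 (21).
From S7: distances to unvisited — H8=22, P6=28. Nearest is H8 (22).
From H8: distances to unvisited — P6=6. Nearest is P6 (6).
Return P6→00: 27.
Total = 12 + 6 + 7 + 21 + 22 + 6 + 27 = 101.

Nearest-neighbour total = 101 m; route 00 → U3 → V1 → L9 → S7 → H8 → P6 → 00.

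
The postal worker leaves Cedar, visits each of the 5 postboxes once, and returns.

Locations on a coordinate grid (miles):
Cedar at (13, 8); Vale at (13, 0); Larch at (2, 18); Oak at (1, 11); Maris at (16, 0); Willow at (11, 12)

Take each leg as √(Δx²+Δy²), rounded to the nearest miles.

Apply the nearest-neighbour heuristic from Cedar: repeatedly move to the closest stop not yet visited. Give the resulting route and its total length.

54 miles along Cedar → Willow → Oak → Larch → Vale → Maris → Cedar.

From Cedar: distances to unvisited — Willow=4, Vale=8, Maris=9, Oak=12, Larch=15. Nearest is Willow (4).
From Willow: distances to unvisited — Oak=10, Larch=11, Vale=12, Maris=13. Nearest is Oak (10).
From Oak: distances to unvisited — Larch=7, Vale=16, Maris=19. Nearest is Larch (7).
From Larch: distances to unvisited — Vale=21, Maris=23. Nearest is Vale (21).
From Vale: distances to unvisited — Maris=3. Nearest is Maris (3).
Return Maris→Cedar: 9.
Total = 4 + 10 + 7 + 21 + 3 + 9 = 54.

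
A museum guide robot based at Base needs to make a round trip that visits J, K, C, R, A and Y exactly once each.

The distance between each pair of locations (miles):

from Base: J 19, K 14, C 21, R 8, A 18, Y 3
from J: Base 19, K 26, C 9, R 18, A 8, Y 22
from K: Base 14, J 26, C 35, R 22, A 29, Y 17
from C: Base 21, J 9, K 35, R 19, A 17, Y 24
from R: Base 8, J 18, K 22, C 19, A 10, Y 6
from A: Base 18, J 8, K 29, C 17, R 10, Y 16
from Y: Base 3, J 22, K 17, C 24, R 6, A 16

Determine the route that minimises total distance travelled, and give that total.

Minimum total distance: 85 miles.

With 6 stops there are 6!/2 = 360 distinct round trips (a route and its reverse cost the same).
Base - J - K - C - R - A - Y - Base: 19+26+35+19+10+16+3 = 128
Base - J - K - C - R - Y - A - Base: 19+26+35+19+6+16+18 = 139
Base - J - K - C - A - R - Y - Base: 19+26+35+17+10+6+3 = 116
Base - J - K - C - A - Y - R - Base: 19+26+35+17+16+6+8 = 127
Base - J - K - C - Y - R - A - Base: 19+26+35+24+6+10+18 = 138
Base - J - K - C - Y - A - R - Base: 19+26+35+24+16+10+8 = 138
Base - J - K - R - C - A - Y - Base: 19+26+22+19+17+16+3 = 122
Base - J - K - R - C - Y - A - Base: 19+26+22+19+24+16+18 = 144
… (352 more)
Base - K - J - C - A - R - Y - Base: 14+26+9+17+10+6+3 = 85  ← best
The minimum is 85.
One optimal route: Base → K → J → C → A → R → Y → Base (or its reverse).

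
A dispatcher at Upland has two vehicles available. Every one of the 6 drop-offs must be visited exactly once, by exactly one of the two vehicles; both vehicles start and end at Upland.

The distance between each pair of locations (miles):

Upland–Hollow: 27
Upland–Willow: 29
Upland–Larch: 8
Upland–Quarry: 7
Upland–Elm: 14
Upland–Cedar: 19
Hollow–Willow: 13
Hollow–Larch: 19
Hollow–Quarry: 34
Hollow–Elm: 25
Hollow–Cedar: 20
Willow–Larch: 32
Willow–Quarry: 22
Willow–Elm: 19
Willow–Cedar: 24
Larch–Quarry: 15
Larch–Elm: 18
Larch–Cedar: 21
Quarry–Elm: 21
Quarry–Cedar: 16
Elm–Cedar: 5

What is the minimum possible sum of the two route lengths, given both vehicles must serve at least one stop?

Minimum combined distance: 97 miles.

Try each way of splitting the stops between the two vehicles (each non-empty) and, for each split, find the best tour for each vehicle:
  {Hollow} + {Willow, Larch, Quarry, Elm, Cedar}: 54 + 82 = 136
  {Willow} + {Hollow, Larch, Quarry, Elm, Cedar}: 58 + 80 = 138
  {Hollow, Willow} + {Larch, Quarry, Elm, Cedar}: 69 + 54 = 123
  {Larch} + {Hollow, Willow, Quarry, Elm, Cedar}: 16 + 81 = 97
  {Hollow, Larch} + {Willow, Quarry, Elm, Cedar}: 54 + 72 = 126
  {Willow, Larch} + {Hollow, Quarry, Elm, Cedar}: 69 + 80 = 149
  … (31 splits in total)
Best: vehicle 1 Upland → Larch → Upland = 16; vehicle 2 Upland → Quarry → Willow → Hollow → Cedar → Elm → Upland = 81; combined 97.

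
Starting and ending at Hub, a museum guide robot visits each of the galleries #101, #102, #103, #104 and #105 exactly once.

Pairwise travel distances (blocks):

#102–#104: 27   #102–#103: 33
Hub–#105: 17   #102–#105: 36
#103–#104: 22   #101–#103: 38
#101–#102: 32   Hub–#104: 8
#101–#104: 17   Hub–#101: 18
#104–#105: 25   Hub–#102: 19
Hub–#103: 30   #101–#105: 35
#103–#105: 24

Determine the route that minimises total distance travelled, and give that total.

Minimum total distance: 131 blocks.

Hub→#101→#102→#103→#104→#105→Hub: 18+32+33+22+25+17 = 147
Hub→#101→#102→#103→#105→#104→Hub: 18+32+33+24+25+8 = 140
Hub→#101→#102→#104→#103→#105→Hub: 18+32+27+22+24+17 = 140
Hub→#101→#102→#104→#105→#103→Hub: 18+32+27+25+24+30 = 156
Hub→#101→#102→#105→#103→#104→Hub: 18+32+36+24+22+8 = 140
Hub→#101→#102→#105→#104→#103→Hub: 18+32+36+25+22+30 = 163
Hub→#101→#103→#102→#104→#105→Hub: 18+38+33+27+25+17 = 158
Hub→#101→#103→#102→#105→#104→Hub: 18+38+33+36+25+8 = 158
Hub→#101→#103→#104→#102→#105→Hub: 18+38+22+27+36+17 = 158
Hub→#101→#103→#104→#105→#102→Hub: 18+38+22+25+36+19 = 158
Hub→#101→#103→#105→#102→#104→Hub: 18+38+24+36+27+8 = 151
Hub→#101→#103→#105→#104→#102→Hub: 18+38+24+25+27+19 = 151
Hub→#101→#104→#102→#103→#105→Hub: 18+17+27+33+24+17 = 136
Hub→#101→#104→#102→#105→#103→Hub: 18+17+27+36+24+30 = 152
… (46 more)
Hub→#102→#101→#104→#103→#105→Hub: 19+32+17+22+24+17 = 131  ← best
The minimum is 131.
One optimal route: Hub → #102 → #101 → #104 → #103 → #105 → Hub (or its reverse).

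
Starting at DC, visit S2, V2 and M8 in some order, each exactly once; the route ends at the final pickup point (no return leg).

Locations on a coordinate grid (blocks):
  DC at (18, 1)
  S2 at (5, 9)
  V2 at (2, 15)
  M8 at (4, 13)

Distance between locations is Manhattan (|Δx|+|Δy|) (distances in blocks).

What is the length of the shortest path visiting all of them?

30 blocks — the minimum one-way total.

There are 3! = 6 possible orderings.
DC → S2 → V2 → M8: 21+9+4 = 34
DC → S2 → M8 → V2: 21+5+4 = 30
DC → V2 → S2 → M8: 30+9+5 = 44
DC → V2 → M8 → S2: 30+4+5 = 39
DC → M8 → S2 → V2: 26+5+9 = 40
DC → M8 → V2 → S2: 26+4+9 = 39
The minimum is 30.
One shortest path: DC → S2 → M8 → V2.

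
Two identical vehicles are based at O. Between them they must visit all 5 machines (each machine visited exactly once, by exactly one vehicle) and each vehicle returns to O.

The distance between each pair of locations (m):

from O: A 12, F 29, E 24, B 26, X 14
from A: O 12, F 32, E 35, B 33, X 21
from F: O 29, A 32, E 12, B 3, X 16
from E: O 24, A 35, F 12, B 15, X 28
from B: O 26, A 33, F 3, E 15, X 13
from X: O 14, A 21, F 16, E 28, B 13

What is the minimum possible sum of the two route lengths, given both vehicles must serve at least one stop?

Check every non-empty split of the stops between the two vehicles; for each half take its own optimal tour:
  {A} + {F, E, B, X}: 24 + 66 = 90
  {F} + {A, E, B, X}: 58 + 85 = 143
  {A, F} + {E, B, X}: 73 + 66 = 139
  {E} + {A, F, B, X}: 48 + 74 = 122
  {A, E} + {F, B, X}: 71 + 59 = 130
  {F, E} + {A, B, X}: 65 + 72 = 137
  … (15 splits in total)
Best: vehicle 1 O → A → O = 24; vehicle 2 O → E → F → B → X → O = 66; combined 90.

90 m — the smallest possible combined total.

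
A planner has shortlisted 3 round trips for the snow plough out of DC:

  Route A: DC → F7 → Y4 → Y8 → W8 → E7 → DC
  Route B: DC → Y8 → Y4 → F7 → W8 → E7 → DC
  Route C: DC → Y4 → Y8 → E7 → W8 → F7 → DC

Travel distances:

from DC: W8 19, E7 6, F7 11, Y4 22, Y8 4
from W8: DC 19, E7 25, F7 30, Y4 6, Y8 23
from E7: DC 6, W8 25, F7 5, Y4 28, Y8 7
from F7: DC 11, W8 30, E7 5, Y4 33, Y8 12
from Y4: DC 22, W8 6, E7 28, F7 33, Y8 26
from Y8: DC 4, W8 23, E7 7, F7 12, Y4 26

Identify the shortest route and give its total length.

Route A: 11 + 33 + 26 + 23 + 25 + 6 = 124
Route B: 4 + 26 + 33 + 30 + 25 + 6 = 124
Route C: 22 + 26 + 7 + 25 + 30 + 11 = 121

121 — Route C is the shortest.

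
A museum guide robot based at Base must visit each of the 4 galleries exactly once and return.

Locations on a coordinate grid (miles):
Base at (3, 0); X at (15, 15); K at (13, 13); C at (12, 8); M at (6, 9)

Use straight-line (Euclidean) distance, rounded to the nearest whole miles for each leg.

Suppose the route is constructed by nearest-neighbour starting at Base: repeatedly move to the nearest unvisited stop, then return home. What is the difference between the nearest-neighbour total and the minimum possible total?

2 miles longer than the optimal tour.

From Base: M=9, C=12, K=16, X=19 → choose M (9).
From M: C=6, K=8, X=11 → choose C (6).
From C: K=5, X=8 → choose K (5).
From K: X=3 → choose X (3).
NN route Base → M → C → K → X → Base costs 42.
Optimal: Base → C → X → K → M → Base costs 40 (by enumerating all 12 distinct tours).
Excess = 42 − 40 = 2.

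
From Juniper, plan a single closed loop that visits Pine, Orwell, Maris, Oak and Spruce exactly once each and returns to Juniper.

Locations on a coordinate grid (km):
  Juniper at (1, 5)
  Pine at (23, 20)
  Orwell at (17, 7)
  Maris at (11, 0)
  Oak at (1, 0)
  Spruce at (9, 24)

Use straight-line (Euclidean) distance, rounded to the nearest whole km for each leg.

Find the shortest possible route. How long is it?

With 5 stops there are 5!/2 = 60 distinct round trips (a route and its reverse cost the same).
Juniper→Pine→Orwell→Maris→Oak→Spruce→Juniper: 27+14+9+10+25+21 = 106
Juniper→Pine→Orwell→Maris→Spruce→Oak→Juniper: 27+14+9+24+25+5 = 104
Juniper→Pine→Orwell→Oak→Maris→Spruce→Juniper: 27+14+17+10+24+21 = 113
Juniper→Pine→Orwell→Oak→Spruce→Maris→Juniper: 27+14+17+25+24+11 = 118
Juniper→Pine→Orwell→Spruce→Maris→Oak→Juniper: 27+14+19+24+10+5 = 99
Juniper→Pine→Orwell→Spruce→Oak→Maris→Juniper: 27+14+19+25+10+11 = 106
Juniper→Pine→Maris→Orwell→Oak→Spruce→Juniper: 27+23+9+17+25+21 = 122
Juniper→Pine→Maris→Orwell→Spruce→Oak→Juniper: 27+23+9+19+25+5 = 108
Juniper→Pine→Maris→Oak→Orwell→Spruce→Juniper: 27+23+10+17+19+21 = 117
Juniper→Pine→Maris→Oak→Spruce→Orwell→Juniper: 27+23+10+25+19+16 = 120
Juniper→Pine→Maris→Spruce→Orwell→Oak→Juniper: 27+23+24+19+17+5 = 115
Juniper→Pine→Maris→Spruce→Oak→Orwell→Juniper: 27+23+24+25+17+16 = 132
Juniper→Pine→Oak→Orwell→Maris→Spruce→Juniper: 27+30+17+9+24+21 = 128
Juniper→Pine→Oak→Orwell→Spruce→Maris→Juniper: 27+30+17+19+24+11 = 128
… (46 more)
Juniper→Oak→Maris→Orwell→Pine→Spruce→Juniper: 5+10+9+14+15+21 = 74  ← best
The minimum is 74.
One optimal route: Juniper → Oak → Maris → Orwell → Pine → Spruce → Juniper (or its reverse).

74 km — the shortest possible round trip.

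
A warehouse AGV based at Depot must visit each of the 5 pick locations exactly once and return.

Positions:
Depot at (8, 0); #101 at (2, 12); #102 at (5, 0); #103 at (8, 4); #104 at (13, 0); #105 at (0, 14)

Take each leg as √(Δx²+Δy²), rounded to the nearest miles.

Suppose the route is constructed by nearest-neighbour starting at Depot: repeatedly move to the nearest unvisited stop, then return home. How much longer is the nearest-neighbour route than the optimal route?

7 miles longer than the optimal tour.

From Depot: #102=3, #103=4, #104=5, #101=13, #105=16 → choose #102 (3).
From #102: #103=5, #104=8, #101=12, #105=15 → choose #103 (5).
From #103: #104=6, #101=10, #105=13 → choose #104 (6).
From #104: #101=16, #105=19 → choose #101 (16).
From #101: #105=3 → choose #105 (3).
NN route Depot → #102 → #103 → #104 → #101 → #105 → Depot costs 49.
Optimal: Depot → #102 → #101 → #105 → #103 → #104 → Depot costs 42 (by enumerating all 60 distinct tours).
Excess = 49 − 42 = 7.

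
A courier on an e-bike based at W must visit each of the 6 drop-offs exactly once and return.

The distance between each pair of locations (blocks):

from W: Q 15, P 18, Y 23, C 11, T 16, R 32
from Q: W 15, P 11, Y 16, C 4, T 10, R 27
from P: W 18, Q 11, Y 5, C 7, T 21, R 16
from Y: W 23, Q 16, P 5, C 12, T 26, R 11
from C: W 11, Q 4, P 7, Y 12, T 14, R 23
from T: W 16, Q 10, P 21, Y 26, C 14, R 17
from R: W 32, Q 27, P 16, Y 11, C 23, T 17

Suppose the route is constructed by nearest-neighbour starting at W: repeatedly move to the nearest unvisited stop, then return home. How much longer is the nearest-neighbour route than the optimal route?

W: C=11, Q=15, T=16, P=18, Y=23, R=32 ⇒ C
C: Q=4, P=7, Y=12, T=14, R=23 ⇒ Q
Q: T=10, P=11, Y=16, R=27 ⇒ T
T: R=17, P=21, Y=26 ⇒ R
R: Y=11, P=16 ⇒ Y
Y: P=5 ⇒ P
NN route W → C → Q → T → R → Y → P → W costs 76.
Optimal: W → Q → C → P → Y → R → T → W costs 75 (by enumerating all 360 distinct tours).
Excess = 76 − 75 = 1.

Excess over optimum: 1 blocks.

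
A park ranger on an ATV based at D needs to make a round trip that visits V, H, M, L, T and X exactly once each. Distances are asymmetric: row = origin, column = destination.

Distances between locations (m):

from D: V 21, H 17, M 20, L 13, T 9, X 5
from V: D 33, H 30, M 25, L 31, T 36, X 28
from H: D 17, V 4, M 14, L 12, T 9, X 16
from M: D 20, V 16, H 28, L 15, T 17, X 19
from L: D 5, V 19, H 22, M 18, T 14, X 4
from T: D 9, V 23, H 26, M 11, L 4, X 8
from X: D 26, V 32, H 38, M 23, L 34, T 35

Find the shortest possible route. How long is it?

D → V → H → M → L → T → X → D: 21+30+14+15+14+8+26 = 128
D → V → H → M → L → X → T → D: 21+30+14+15+4+35+9 = 128
D → V → H → M → T → L → X → D: 21+30+14+17+4+4+26 = 116
D → V → H → M → T → X → L → D: 21+30+14+17+8+34+5 = 129
D → V → H → M → X → L → T → D: 21+30+14+19+34+14+9 = 141
D → V → H → M → X → T → L → D: 21+30+14+19+35+4+5 = 128
D → V → H → L → M → T → X → D: 21+30+12+18+17+8+26 = 132
D → V → H → L → M → X → T → D: 21+30+12+18+19+35+9 = 144
… (712 more)
D → X → M → V → H → T → L → D: 5+23+16+30+9+4+5 = 92  ← best
The minimum is 92.
One optimal route: D → X → M → V → H → T → L → D.

Shortest round trip = 92 m.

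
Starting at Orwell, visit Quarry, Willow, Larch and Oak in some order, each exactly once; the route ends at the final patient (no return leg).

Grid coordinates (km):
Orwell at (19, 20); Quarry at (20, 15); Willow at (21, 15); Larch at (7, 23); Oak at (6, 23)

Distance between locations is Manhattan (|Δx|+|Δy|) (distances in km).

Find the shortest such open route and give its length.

30 km — the minimum one-way total.

There are 4! = 24 possible orderings.
Orwell → Quarry → Willow → Larch → Oak: 6+1+22+1 = 30
Orwell → Quarry → Willow → Oak → Larch: 6+1+23+1 = 31
Orwell → Quarry → Larch → Willow → Oak: 6+21+22+23 = 72
Orwell → Quarry → Larch → Oak → Willow: 6+21+1+23 = 51
Orwell → Quarry → Oak → Willow → Larch: 6+22+23+22 = 73
Orwell → Quarry → Oak → Larch → Willow: 6+22+1+22 = 51
Orwell → Willow → Quarry → Larch → Oak: 7+1+21+1 = 30
Orwell → Willow → Quarry → Oak → Larch: 7+1+22+1 = 31
Orwell → Willow → Larch → Quarry → Oak: 7+22+21+22 = 72
Orwell → Willow → Larch → Oak → Quarry: 7+22+1+22 = 52
Orwell → Willow → Oak → Quarry → Larch: 7+23+22+21 = 73
Orwell → Willow → Oak → Larch → Quarry: 7+23+1+21 = 52
Orwell → Larch → Quarry → Willow → Oak: 15+21+1+23 = 60
Orwell → Larch → Quarry → Oak → Willow: 15+21+22+23 = 81
… (10 more)
The minimum is 30.
One shortest path: Orwell → Quarry → Willow → Larch → Oak.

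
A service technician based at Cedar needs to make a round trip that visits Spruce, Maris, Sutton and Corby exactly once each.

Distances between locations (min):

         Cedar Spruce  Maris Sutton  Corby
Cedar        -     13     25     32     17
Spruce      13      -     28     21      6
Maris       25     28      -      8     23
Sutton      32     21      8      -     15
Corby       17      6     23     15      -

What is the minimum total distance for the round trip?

Minimum total distance: 67 min.

Cedar-Spruce-Maris-Sutton-Corby-Cedar: 13+28+8+15+17 = 81
Cedar-Spruce-Maris-Corby-Sutton-Cedar: 13+28+23+15+32 = 111
Cedar-Spruce-Sutton-Maris-Corby-Cedar: 13+21+8+23+17 = 82
Cedar-Spruce-Sutton-Corby-Maris-Cedar: 13+21+15+23+25 = 97
Cedar-Spruce-Corby-Maris-Sutton-Cedar: 13+6+23+8+32 = 82
Cedar-Spruce-Corby-Sutton-Maris-Cedar: 13+6+15+8+25 = 67
Cedar-Maris-Spruce-Sutton-Corby-Cedar: 25+28+21+15+17 = 106
Cedar-Maris-Spruce-Corby-Sutton-Cedar: 25+28+6+15+32 = 106
Cedar-Maris-Sutton-Spruce-Corby-Cedar: 25+8+21+6+17 = 77
Cedar-Maris-Corby-Spruce-Sutton-Cedar: 25+23+6+21+32 = 107
Cedar-Sutton-Spruce-Maris-Corby-Cedar: 32+21+28+23+17 = 121
Cedar-Sutton-Maris-Spruce-Corby-Cedar: 32+8+28+6+17 = 91
The minimum is 67.
One optimal route: Cedar → Spruce → Corby → Sutton → Maris → Cedar (or its reverse).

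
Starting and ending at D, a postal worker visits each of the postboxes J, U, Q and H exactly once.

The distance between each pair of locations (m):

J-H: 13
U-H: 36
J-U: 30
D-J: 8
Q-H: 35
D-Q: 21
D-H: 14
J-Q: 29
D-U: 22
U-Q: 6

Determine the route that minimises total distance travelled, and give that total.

With 4 stops there are 4!/2 = 12 distinct round trips (a route and its reverse cost the same).
D → J → U → Q → H → D: 8+30+6+35+14 = 93
D → J → U → H → Q → D: 8+30+36+35+21 = 130
D → J → Q → U → H → D: 8+29+6+36+14 = 93
D → J → Q → H → U → D: 8+29+35+36+22 = 130
D → J → H → U → Q → D: 8+13+36+6+21 = 84
D → J → H → Q → U → D: 8+13+35+6+22 = 84
D → U → J → Q → H → D: 22+30+29+35+14 = 130
D → U → J → H → Q → D: 22+30+13+35+21 = 121
D → U → Q → J → H → D: 22+6+29+13+14 = 84
D → U → H → J → Q → D: 22+36+13+29+21 = 121
D → Q → J → U → H → D: 21+29+30+36+14 = 130
D → Q → U → J → H → D: 21+6+30+13+14 = 84
The minimum is 84.
One optimal route: D → J → H → U → Q → D (or its reverse).

84 m — the shortest possible round trip.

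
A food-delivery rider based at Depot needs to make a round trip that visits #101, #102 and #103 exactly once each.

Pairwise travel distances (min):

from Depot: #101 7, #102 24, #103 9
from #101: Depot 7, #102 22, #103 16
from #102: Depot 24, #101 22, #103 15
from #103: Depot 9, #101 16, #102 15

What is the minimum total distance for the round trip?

53 min — the shortest possible round trip.

Depot-#101-#102-#103-Depot: 7+22+15+9 = 53
Depot-#101-#103-#102-Depot: 7+16+15+24 = 62
Depot-#102-#101-#103-Depot: 24+22+16+9 = 71
The minimum is 53.
One optimal route: Depot → #101 → #102 → #103 → Depot (or its reverse).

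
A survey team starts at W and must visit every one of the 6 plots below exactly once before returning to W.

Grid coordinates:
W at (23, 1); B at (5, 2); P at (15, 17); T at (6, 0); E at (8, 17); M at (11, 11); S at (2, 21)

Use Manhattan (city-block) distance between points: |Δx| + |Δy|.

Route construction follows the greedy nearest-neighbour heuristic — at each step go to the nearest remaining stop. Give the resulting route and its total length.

W → [T:18 / B:19 / M:22 / P:24 / E:31 / S:41] → T (18)
T → [B:3 / M:16 / E:19 / S:25 / P:26] → B (3)
B → [M:15 / E:18 / S:22 / P:25] → M (15)
M → [E:9 / P:10 / S:19] → E (9)
E → [P:7 / S:10] → P (7)
P → [S:17] → S (17)
Return S→W: 41.
Total = 18 + 3 + 15 + 9 + 7 + 17 + 41 = 110.

Total distance 110 via the nearest-neighbour route W → T → B → M → E → P → S → W.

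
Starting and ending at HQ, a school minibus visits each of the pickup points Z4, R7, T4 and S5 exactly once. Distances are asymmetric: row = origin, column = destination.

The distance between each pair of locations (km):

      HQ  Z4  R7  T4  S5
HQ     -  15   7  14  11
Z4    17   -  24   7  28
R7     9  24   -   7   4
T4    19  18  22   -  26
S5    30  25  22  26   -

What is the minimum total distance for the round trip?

HQ→Z4→R7→T4→S5→HQ: 15+24+7+26+30 = 102
HQ→Z4→R7→S5→T4→HQ: 15+24+4+26+19 = 88
HQ→Z4→T4→R7→S5→HQ: 15+7+22+4+30 = 78
HQ→Z4→T4→S5→R7→HQ: 15+7+26+22+9 = 79
HQ→Z4→S5→R7→T4→HQ: 15+28+22+7+19 = 91
HQ→Z4→S5→T4→R7→HQ: 15+28+26+22+9 = 100
HQ→R7→Z4→T4→S5→HQ: 7+24+7+26+30 = 94
HQ→R7→Z4→S5→T4→HQ: 7+24+28+26+19 = 104
HQ→R7→T4→Z4→S5→HQ: 7+7+18+28+30 = 90
HQ→R7→T4→S5→Z4→HQ: 7+7+26+25+17 = 82
HQ→R7→S5→Z4→T4→HQ: 7+4+25+7+19 = 62
HQ→R7→S5→T4→Z4→HQ: 7+4+26+18+17 = 72
HQ→T4→Z4→R7→S5→HQ: 14+18+24+4+30 = 90
HQ→T4→Z4→S5→R7→HQ: 14+18+28+22+9 = 91
… (10 more)
The minimum is 62.
One optimal route: HQ → R7 → S5 → Z4 → T4 → HQ.

Minimum total distance: 62 km.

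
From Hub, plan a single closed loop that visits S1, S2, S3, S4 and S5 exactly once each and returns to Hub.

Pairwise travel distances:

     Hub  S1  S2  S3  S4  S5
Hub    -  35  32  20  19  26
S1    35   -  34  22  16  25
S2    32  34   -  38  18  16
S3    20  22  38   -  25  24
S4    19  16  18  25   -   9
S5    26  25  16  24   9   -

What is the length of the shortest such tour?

115 — the shortest possible round trip.

There are 60 distinct closed tours to check (reversals are equivalent).
Hub→S1→S2→S3→S4→S5→Hub: 35+34+38+25+9+26 = 167
Hub→S1→S2→S3→S5→S4→Hub: 35+34+38+24+9+19 = 159
Hub→S1→S2→S4→S3→S5→Hub: 35+34+18+25+24+26 = 162
Hub→S1→S2→S4→S5→S3→Hub: 35+34+18+9+24+20 = 140
Hub→S1→S2→S5→S3→S4→Hub: 35+34+16+24+25+19 = 153
Hub→S1→S2→S5→S4→S3→Hub: 35+34+16+9+25+20 = 139
Hub→S1→S3→S2→S4→S5→Hub: 35+22+38+18+9+26 = 148
Hub→S1→S3→S2→S5→S4→Hub: 35+22+38+16+9+19 = 139
Hub→S1→S3→S4→S2→S5→Hub: 35+22+25+18+16+26 = 142
Hub→S1→S3→S4→S5→S2→Hub: 35+22+25+9+16+32 = 139
Hub→S1→S3→S5→S2→S4→Hub: 35+22+24+16+18+19 = 134
Hub→S1→S3→S5→S4→S2→Hub: 35+22+24+9+18+32 = 140
Hub→S1→S4→S2→S3→S5→Hub: 35+16+18+38+24+26 = 157
Hub→S1→S4→S2→S5→S3→Hub: 35+16+18+16+24+20 = 129
… (46 more)
Hub→S2→S5→S4→S1→S3→Hub: 32+16+9+16+22+20 = 115  ← best
The minimum is 115.
One optimal route: Hub → S2 → S5 → S4 → S1 → S3 → Hub (or its reverse).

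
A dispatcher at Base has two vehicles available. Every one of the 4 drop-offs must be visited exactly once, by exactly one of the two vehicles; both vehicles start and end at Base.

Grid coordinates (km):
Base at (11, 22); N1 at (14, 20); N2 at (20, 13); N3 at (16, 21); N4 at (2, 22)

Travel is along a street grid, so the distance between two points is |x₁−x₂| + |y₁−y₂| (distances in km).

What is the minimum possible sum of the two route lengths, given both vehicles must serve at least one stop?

Minimum combined distance: 54 km.

Check every non-empty split of the stops between the two vehicles; for each half take its own optimal tour:
  {N1} + {N2, N3, N4}: 10 + 54 = 64
  {N2} + {N1, N3, N4}: 36 + 32 = 68
  {N1, N2} + {N3, N4}: 36 + 30 = 66
  {N3} + {N1, N2, N4}: 12 + 54 = 66
  {N1, N3} + {N2, N4}: 14 + 54 = 68
  {N2, N3} + {N1, N4}: 36 + 28 = 64
  … (7 splits in total)
  {N1, N2, N3} + {N4}: 36 + 18 = 54  ← best
Best: vehicle 1 Base → N1 → N2 → N3 → Base = 36; vehicle 2 Base → N4 → Base = 18; combined 54.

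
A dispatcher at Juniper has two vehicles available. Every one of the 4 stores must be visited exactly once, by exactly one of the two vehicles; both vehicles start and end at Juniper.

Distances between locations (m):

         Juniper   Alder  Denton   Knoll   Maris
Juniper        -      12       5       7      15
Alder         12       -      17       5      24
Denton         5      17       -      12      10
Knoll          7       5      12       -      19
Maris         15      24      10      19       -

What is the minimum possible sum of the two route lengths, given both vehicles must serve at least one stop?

54 m — the smallest possible combined total.

There are 2^3 − 1 = 7 ways to divide the 4 stops into two non-empty groups. For each, the best each vehicle can do is its own shortest tour through its group:
  {Alder} + {Denton, Knoll, Maris}: 24 + 41 = 65
  {Denton} + {Alder, Knoll, Maris}: 10 + 51 = 61
  {Alder, Denton} + {Knoll, Maris}: 34 + 41 = 75
  {Knoll} + {Alder, Denton, Maris}: 14 + 51 = 65
  {Alder, Knoll} + {Denton, Maris}: 24 + 30 = 54
  {Denton, Knoll} + {Alder, Maris}: 24 + 51 = 75
  … (7 splits in total)
Best: vehicle 1 Juniper → Alder → Knoll → Juniper = 24; vehicle 2 Juniper → Denton → Maris → Juniper = 30; combined 54.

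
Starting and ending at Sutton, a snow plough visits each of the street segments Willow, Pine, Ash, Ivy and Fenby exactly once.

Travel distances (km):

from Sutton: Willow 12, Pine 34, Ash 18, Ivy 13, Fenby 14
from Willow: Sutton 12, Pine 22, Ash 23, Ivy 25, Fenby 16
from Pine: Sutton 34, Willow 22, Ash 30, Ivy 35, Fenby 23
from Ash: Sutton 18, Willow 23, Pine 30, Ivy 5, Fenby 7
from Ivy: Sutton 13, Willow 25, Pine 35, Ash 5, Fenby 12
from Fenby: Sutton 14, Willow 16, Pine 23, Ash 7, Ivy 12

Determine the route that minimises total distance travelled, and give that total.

With 5 stops there are 5!/2 = 60 distinct round trips (a route and its reverse cost the same).
Sutton - Willow - Pine - Ash - Ivy - Fenby - Sutton: 12+22+30+5+12+14 = 95
Sutton - Willow - Pine - Ash - Fenby - Ivy - Sutton: 12+22+30+7+12+13 = 96
Sutton - Willow - Pine - Ivy - Ash - Fenby - Sutton: 12+22+35+5+7+14 = 95
Sutton - Willow - Pine - Ivy - Fenby - Ash - Sutton: 12+22+35+12+7+18 = 106
Sutton - Willow - Pine - Fenby - Ash - Ivy - Sutton: 12+22+23+7+5+13 = 82
Sutton - Willow - Pine - Fenby - Ivy - Ash - Sutton: 12+22+23+12+5+18 = 92
Sutton - Willow - Ash - Pine - Ivy - Fenby - Sutton: 12+23+30+35+12+14 = 126
Sutton - Willow - Ash - Pine - Fenby - Ivy - Sutton: 12+23+30+23+12+13 = 113
Sutton - Willow - Ash - Ivy - Pine - Fenby - Sutton: 12+23+5+35+23+14 = 112
Sutton - Willow - Ash - Ivy - Fenby - Pine - Sutton: 12+23+5+12+23+34 = 109
Sutton - Willow - Ash - Fenby - Pine - Ivy - Sutton: 12+23+7+23+35+13 = 113
Sutton - Willow - Ash - Fenby - Ivy - Pine - Sutton: 12+23+7+12+35+34 = 123
Sutton - Willow - Ivy - Pine - Ash - Fenby - Sutton: 12+25+35+30+7+14 = 123
Sutton - Willow - Ivy - Pine - Fenby - Ash - Sutton: 12+25+35+23+7+18 = 120
… (46 more)
The minimum is 82.
One optimal route: Sutton → Willow → Pine → Fenby → Ash → Ivy → Sutton (or its reverse).

Minimum total distance: 82 km.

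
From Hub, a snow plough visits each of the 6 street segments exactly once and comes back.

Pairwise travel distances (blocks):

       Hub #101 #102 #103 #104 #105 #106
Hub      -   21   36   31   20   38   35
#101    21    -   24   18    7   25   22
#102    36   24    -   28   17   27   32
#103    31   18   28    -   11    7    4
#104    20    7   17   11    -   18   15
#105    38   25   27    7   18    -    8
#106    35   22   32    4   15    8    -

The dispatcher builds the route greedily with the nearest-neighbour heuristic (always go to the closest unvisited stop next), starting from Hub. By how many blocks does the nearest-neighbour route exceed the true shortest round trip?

The nearest-neighbour route is 6 blocks longer than optimal.

From Hub: #104=20, #101=21, #103=31, #106=35, #102=36, #105=38 → choose #104 (20).
From #104: #101=7, #103=11, #106=15, #102=17, #105=18 → choose #101 (7).
From #101: #103=18, #106=22, #102=24, #105=25 → choose #103 (18).
From #103: #106=4, #105=7, #102=28 → choose #106 (4).
From #106: #105=8, #102=32 → choose #105 (8).
From #105: #102=27 → choose #102 (27).
NN route Hub → #104 → #101 → #103 → #106 → #105 → #102 → Hub costs 120.
Optimal: Hub → #101 → #104 → #103 → #106 → #105 → #102 → Hub costs 114 (by enumerating all 360 distinct tours).
Excess = 120 − 114 = 6.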